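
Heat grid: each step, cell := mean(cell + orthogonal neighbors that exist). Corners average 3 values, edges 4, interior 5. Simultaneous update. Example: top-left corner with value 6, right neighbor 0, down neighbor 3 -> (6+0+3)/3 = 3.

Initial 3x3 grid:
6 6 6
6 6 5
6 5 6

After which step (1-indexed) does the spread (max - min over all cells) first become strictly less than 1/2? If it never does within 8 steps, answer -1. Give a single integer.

Step 1: max=6, min=16/3, spread=2/3
Step 2: max=6, min=447/80, spread=33/80
  -> spread < 1/2 first at step 2
Step 3: max=529/90, min=6043/1080, spread=61/216
Step 4: max=15839/2700, min=367361/64800, spread=511/2592
Step 5: max=209599/36000, min=22098067/3888000, spread=4309/31104
Step 6: max=28228763/4860000, min=1332296249/233280000, spread=36295/373248
Step 7: max=6754264169/1166400000, min=80095629403/13996800000, spread=305773/4478976
Step 8: max=67441424503/11664000000, min=4815533329841/839808000000, spread=2575951/53747712

Answer: 2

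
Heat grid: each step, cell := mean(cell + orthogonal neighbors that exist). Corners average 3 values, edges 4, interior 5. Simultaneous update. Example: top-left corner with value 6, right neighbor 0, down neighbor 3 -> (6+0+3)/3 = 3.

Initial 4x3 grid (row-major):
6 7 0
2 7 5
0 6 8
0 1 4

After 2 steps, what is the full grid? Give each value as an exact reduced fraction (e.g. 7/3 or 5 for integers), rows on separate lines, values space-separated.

Answer: 55/12 97/20 14/3
323/80 471/100 403/80
629/240 203/50 1169/240
61/36 709/240 77/18

Derivation:
After step 1:
  5 5 4
  15/4 27/5 5
  2 22/5 23/4
  1/3 11/4 13/3
After step 2:
  55/12 97/20 14/3
  323/80 471/100 403/80
  629/240 203/50 1169/240
  61/36 709/240 77/18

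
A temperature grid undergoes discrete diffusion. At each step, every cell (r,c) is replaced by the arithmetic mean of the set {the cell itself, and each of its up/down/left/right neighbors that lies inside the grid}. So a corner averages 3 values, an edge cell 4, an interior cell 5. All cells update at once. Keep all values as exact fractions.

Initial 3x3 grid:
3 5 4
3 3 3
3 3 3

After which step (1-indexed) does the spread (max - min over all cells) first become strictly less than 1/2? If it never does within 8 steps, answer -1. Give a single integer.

Step 1: max=4, min=3, spread=1
Step 2: max=889/240, min=3, spread=169/240
Step 3: max=647/180, min=3739/1200, spread=1723/3600
  -> spread < 1/2 first at step 3
Step 4: max=12583/3600, min=17087/5400, spread=143/432
Step 5: max=2238103/648000, min=38657/12000, spread=1205/5184
Step 6: max=132727741/38880000, min=63191683/19440000, spread=10151/62208
Step 7: max=879058903/259200000, min=3822144751/1166400000, spread=85517/746496
Step 8: max=472148072069/139968000000, min=76815222949/23328000000, spread=720431/8957952

Answer: 3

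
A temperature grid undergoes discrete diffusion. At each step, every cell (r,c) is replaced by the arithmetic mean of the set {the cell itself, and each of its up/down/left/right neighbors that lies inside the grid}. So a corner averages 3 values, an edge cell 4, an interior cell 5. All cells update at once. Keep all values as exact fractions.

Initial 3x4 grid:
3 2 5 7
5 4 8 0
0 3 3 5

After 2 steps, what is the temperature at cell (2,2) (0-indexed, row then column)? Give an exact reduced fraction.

Answer: 167/48

Derivation:
Step 1: cell (2,2) = 19/4
Step 2: cell (2,2) = 167/48
Full grid after step 2:
  59/18 251/60 17/4 29/6
  67/20 87/25 473/100 47/12
  49/18 859/240 167/48 149/36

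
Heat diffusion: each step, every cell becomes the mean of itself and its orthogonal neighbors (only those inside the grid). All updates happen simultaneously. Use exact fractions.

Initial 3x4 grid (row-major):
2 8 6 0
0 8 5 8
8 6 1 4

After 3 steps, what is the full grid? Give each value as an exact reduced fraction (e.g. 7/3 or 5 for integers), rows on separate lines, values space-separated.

After step 1:
  10/3 6 19/4 14/3
  9/2 27/5 28/5 17/4
  14/3 23/4 4 13/3
After step 2:
  83/18 1169/240 1261/240 41/9
  179/40 109/20 24/5 377/80
  179/36 1189/240 1181/240 151/36
After step 3:
  10049/2160 7267/1440 7013/1440 1307/270
  2341/480 491/100 2011/400 1461/320
  10369/2160 7307/1440 6793/1440 2489/540

Answer: 10049/2160 7267/1440 7013/1440 1307/270
2341/480 491/100 2011/400 1461/320
10369/2160 7307/1440 6793/1440 2489/540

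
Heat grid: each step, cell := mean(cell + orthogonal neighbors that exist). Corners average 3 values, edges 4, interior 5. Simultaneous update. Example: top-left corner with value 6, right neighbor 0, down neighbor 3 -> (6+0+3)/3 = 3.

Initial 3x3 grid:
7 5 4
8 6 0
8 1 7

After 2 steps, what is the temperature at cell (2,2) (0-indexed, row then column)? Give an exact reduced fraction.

Answer: 149/36

Derivation:
Step 1: cell (2,2) = 8/3
Step 2: cell (2,2) = 149/36
Full grid after step 2:
  233/36 115/24 17/4
  283/48 53/10 167/48
  221/36 107/24 149/36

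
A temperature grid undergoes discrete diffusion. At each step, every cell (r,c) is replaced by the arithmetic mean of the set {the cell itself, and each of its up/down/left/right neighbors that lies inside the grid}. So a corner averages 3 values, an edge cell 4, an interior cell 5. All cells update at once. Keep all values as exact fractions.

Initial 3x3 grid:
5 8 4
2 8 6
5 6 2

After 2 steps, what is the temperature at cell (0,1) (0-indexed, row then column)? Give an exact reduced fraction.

Step 1: cell (0,1) = 25/4
Step 2: cell (0,1) = 93/16
Full grid after step 2:
  65/12 93/16 23/4
  61/12 11/2 65/12
  175/36 81/16 179/36

Answer: 93/16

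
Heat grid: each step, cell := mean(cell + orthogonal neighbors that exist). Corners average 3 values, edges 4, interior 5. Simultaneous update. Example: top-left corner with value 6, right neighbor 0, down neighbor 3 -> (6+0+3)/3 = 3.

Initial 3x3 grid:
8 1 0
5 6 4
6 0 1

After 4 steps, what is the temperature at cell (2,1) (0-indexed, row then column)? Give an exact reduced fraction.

Step 1: cell (2,1) = 13/4
Step 2: cell (2,1) = 707/240
Step 3: cell (2,1) = 49429/14400
Step 4: cell (2,1) = 2881763/864000
Full grid after step 4:
  66433/16200 3040013/864000 201757/64800
  3436763/864000 159757/45000 2512013/864000
  253807/64800 2881763/864000 24029/8100

Answer: 2881763/864000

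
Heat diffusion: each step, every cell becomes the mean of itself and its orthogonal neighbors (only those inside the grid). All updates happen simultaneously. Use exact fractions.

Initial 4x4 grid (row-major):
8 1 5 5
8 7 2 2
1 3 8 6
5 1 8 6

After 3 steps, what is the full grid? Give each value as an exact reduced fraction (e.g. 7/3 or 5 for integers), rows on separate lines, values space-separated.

After step 1:
  17/3 21/4 13/4 4
  6 21/5 24/5 15/4
  17/4 4 27/5 11/2
  7/3 17/4 23/4 20/3
After step 2:
  203/36 551/120 173/40 11/3
  1207/240 97/20 107/25 361/80
  199/48 221/50 509/100 1279/240
  65/18 49/12 331/60 215/36
After step 3:
  10987/2160 3493/720 5059/1200 3001/720
  7079/1440 5561/1200 9223/2000 10673/2400
  30971/7200 27107/6000 29563/6000 37627/7200
  1705/432 3967/900 4649/900 12109/2160

Answer: 10987/2160 3493/720 5059/1200 3001/720
7079/1440 5561/1200 9223/2000 10673/2400
30971/7200 27107/6000 29563/6000 37627/7200
1705/432 3967/900 4649/900 12109/2160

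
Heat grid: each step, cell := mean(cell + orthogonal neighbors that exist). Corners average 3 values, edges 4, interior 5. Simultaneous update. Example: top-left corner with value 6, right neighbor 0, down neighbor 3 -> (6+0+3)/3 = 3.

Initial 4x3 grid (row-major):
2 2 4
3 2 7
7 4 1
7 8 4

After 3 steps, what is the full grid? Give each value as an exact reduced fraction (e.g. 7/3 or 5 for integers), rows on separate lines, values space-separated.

After step 1:
  7/3 5/2 13/3
  7/2 18/5 7/2
  21/4 22/5 4
  22/3 23/4 13/3
After step 2:
  25/9 383/120 31/9
  881/240 7/2 463/120
  1229/240 23/5 487/120
  55/9 1309/240 169/36
After step 3:
  6941/2160 4649/1440 1889/540
  1085/288 4517/1200 535/144
  7021/1440 341/75 1549/360
  6007/1080 15019/2880 10229/2160

Answer: 6941/2160 4649/1440 1889/540
1085/288 4517/1200 535/144
7021/1440 341/75 1549/360
6007/1080 15019/2880 10229/2160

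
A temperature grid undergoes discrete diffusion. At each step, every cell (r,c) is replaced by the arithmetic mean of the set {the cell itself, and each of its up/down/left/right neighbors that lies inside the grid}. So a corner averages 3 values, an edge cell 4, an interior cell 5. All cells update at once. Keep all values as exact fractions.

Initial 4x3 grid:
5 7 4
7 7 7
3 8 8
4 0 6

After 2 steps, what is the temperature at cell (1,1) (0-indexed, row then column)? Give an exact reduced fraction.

Answer: 603/100

Derivation:
Step 1: cell (1,1) = 36/5
Step 2: cell (1,1) = 603/100
Full grid after step 2:
  211/36 1517/240 73/12
  92/15 603/100 539/80
  139/30 593/100 1417/240
  37/9 167/40 197/36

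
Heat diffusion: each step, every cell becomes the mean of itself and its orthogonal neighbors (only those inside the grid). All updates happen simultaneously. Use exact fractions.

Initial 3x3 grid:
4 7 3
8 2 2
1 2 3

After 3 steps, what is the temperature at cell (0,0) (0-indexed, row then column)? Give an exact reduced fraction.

Step 1: cell (0,0) = 19/3
Step 2: cell (0,0) = 169/36
Step 3: cell (0,0) = 9947/2160
Full grid after step 3:
  9947/2160 7253/1800 1367/360
  18733/4800 22463/6000 22187/7200
  7687/2160 3527/1200 3091/1080

Answer: 9947/2160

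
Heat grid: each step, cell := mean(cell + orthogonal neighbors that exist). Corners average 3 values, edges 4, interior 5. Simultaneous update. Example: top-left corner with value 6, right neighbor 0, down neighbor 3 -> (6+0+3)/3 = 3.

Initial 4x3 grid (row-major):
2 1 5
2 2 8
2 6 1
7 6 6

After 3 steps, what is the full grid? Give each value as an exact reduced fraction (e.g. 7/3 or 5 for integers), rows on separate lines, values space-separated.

Answer: 5863/2160 21737/7200 8143/2160
21217/7200 2737/750 27967/7200
9809/2400 24461/6000 33377/7200
181/40 71209/14400 5137/1080

Derivation:
After step 1:
  5/3 5/2 14/3
  2 19/5 4
  17/4 17/5 21/4
  5 25/4 13/3
After step 2:
  37/18 379/120 67/18
  703/240 157/50 1063/240
  293/80 459/100 1019/240
  31/6 1139/240 95/18
After step 3:
  5863/2160 21737/7200 8143/2160
  21217/7200 2737/750 27967/7200
  9809/2400 24461/6000 33377/7200
  181/40 71209/14400 5137/1080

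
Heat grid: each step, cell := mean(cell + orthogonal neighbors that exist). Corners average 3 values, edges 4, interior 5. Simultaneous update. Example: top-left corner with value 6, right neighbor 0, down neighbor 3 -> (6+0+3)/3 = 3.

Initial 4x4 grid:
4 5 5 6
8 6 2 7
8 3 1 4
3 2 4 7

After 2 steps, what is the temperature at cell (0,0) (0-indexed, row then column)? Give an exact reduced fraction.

Step 1: cell (0,0) = 17/3
Step 2: cell (0,0) = 103/18
Full grid after step 2:
  103/18 599/120 197/40 61/12
  337/60 49/10 421/100 197/40
  61/12 201/50 77/20 173/40
  77/18 89/24 143/40 53/12

Answer: 103/18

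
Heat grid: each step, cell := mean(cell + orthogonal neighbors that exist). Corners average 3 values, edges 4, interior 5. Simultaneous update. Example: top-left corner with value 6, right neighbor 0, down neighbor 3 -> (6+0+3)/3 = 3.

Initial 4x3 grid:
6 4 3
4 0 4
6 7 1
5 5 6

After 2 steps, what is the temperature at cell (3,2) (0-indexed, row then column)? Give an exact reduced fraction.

Answer: 19/4

Derivation:
Step 1: cell (3,2) = 4
Step 2: cell (3,2) = 19/4
Full grid after step 2:
  143/36 923/240 107/36
  539/120 337/100 419/120
  559/120 467/100 143/40
  199/36 1133/240 19/4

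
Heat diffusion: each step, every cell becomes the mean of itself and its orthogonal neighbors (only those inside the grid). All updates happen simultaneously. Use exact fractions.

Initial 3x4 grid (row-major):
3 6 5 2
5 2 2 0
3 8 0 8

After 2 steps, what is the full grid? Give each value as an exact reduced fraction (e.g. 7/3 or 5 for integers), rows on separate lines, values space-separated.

After step 1:
  14/3 4 15/4 7/3
  13/4 23/5 9/5 3
  16/3 13/4 9/2 8/3
After step 2:
  143/36 1021/240 713/240 109/36
  357/80 169/50 353/100 49/20
  71/18 1061/240 733/240 61/18

Answer: 143/36 1021/240 713/240 109/36
357/80 169/50 353/100 49/20
71/18 1061/240 733/240 61/18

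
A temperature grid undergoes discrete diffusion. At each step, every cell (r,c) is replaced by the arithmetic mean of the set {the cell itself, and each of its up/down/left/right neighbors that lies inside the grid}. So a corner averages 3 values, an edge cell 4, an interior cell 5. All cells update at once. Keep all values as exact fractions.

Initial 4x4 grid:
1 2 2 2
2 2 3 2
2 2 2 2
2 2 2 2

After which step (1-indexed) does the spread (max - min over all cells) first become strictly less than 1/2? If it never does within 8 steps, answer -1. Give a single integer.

Step 1: max=9/4, min=5/3, spread=7/12
Step 2: max=111/50, min=31/18, spread=112/225
  -> spread < 1/2 first at step 2
Step 3: max=5167/2400, min=4027/2160, spread=6233/21600
Step 4: max=45817/21600, min=122689/64800, spread=7381/32400
Step 5: max=4547959/2160000, min=3768019/1944000, spread=3251441/19440000
Step 6: max=40594309/19440000, min=22806737/11664000, spread=3874621/29160000
Step 7: max=4042449367/1944000000, min=3453987007/1749600000, spread=1842174233/17496000000
Step 8: max=120689723653/58320000000, min=104163609229/52488000000, spread=44571420587/524880000000

Answer: 2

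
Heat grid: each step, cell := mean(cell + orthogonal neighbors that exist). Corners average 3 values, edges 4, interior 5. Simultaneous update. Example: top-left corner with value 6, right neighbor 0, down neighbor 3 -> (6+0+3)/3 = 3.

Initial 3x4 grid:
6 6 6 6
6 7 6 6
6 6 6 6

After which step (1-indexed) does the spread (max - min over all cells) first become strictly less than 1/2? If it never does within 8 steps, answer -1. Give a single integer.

Step 1: max=25/4, min=6, spread=1/4
  -> spread < 1/2 first at step 1
Step 2: max=623/100, min=6, spread=23/100
Step 3: max=29611/4800, min=2413/400, spread=131/960
Step 4: max=265751/43200, min=43591/7200, spread=841/8640
Step 5: max=106222051/17280000, min=8733373/1440000, spread=56863/691200
Step 6: max=954654341/155520000, min=78749543/12960000, spread=386393/6220800
Step 7: max=381641723131/62208000000, min=31524358813/5184000000, spread=26795339/497664000
Step 8: max=22878695714129/3732480000000, min=1893326149667/311040000000, spread=254051069/5971968000

Answer: 1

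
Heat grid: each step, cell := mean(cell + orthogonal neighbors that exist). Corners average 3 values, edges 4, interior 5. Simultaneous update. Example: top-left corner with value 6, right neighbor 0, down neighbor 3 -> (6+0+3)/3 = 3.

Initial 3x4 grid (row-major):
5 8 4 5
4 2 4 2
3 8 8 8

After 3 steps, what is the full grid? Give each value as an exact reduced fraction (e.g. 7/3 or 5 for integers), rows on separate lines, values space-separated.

After step 1:
  17/3 19/4 21/4 11/3
  7/2 26/5 4 19/4
  5 21/4 7 6
After step 2:
  167/36 313/60 53/12 41/9
  581/120 227/50 131/25 221/48
  55/12 449/80 89/16 71/12
After step 3:
  5291/1080 16931/3600 8743/1800 1955/432
  33487/7200 30541/6000 7309/1500 73139/14400
  401/80 12179/2400 13399/2400 193/36

Answer: 5291/1080 16931/3600 8743/1800 1955/432
33487/7200 30541/6000 7309/1500 73139/14400
401/80 12179/2400 13399/2400 193/36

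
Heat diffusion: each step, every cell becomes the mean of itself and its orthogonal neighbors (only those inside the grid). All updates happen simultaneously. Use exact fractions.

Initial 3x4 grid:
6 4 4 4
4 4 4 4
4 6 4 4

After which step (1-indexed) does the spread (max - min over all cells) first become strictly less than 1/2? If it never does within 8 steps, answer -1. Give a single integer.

Step 1: max=14/3, min=4, spread=2/3
Step 2: max=547/120, min=4, spread=67/120
Step 3: max=4907/1080, min=97/24, spread=271/540
Step 4: max=291199/64800, min=4921/1200, spread=5093/12960
  -> spread < 1/2 first at step 4
Step 5: max=17363501/3888000, min=446611/108000, spread=257101/777600
Step 6: max=1034773999/233280000, min=13507967/3240000, spread=497603/1866240
Step 7: max=61781237141/13996800000, min=135846113/32400000, spread=123828653/559872000
Step 8: max=3690373884319/839808000000, min=12286295413/2916000000, spread=1215366443/6718464000

Answer: 4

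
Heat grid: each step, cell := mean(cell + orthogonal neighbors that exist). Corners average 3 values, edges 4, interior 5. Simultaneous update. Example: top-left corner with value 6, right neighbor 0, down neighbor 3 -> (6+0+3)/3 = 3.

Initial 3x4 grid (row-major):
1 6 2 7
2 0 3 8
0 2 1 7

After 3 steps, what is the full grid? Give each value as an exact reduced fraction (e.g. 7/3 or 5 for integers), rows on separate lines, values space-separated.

After step 1:
  3 9/4 9/2 17/3
  3/4 13/5 14/5 25/4
  4/3 3/4 13/4 16/3
After step 2:
  2 247/80 913/240 197/36
  461/240 183/100 97/25 401/80
  17/18 119/60 91/30 89/18
After step 3:
  841/360 6433/2400 29239/7200 643/135
  24103/14400 7621/3000 439/125 23171/4800
  3491/2160 1753/900 12457/3600 9353/2160

Answer: 841/360 6433/2400 29239/7200 643/135
24103/14400 7621/3000 439/125 23171/4800
3491/2160 1753/900 12457/3600 9353/2160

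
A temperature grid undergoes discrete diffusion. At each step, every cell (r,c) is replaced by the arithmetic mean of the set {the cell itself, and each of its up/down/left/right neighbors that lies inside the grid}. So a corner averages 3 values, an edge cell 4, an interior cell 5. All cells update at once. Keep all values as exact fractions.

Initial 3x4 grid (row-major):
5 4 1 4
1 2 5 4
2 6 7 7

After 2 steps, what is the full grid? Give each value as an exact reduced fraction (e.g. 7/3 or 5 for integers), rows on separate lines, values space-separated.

After step 1:
  10/3 3 7/2 3
  5/2 18/5 19/5 5
  3 17/4 25/4 6
After step 2:
  53/18 403/120 133/40 23/6
  373/120 343/100 443/100 89/20
  13/4 171/40 203/40 23/4

Answer: 53/18 403/120 133/40 23/6
373/120 343/100 443/100 89/20
13/4 171/40 203/40 23/4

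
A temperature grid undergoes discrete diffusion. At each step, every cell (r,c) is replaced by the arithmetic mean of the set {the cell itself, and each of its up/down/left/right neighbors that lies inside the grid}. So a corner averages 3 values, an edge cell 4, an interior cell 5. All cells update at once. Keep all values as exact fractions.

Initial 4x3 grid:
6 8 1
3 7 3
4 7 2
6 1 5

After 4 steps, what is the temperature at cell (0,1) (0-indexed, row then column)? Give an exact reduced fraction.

Answer: 2117567/432000

Derivation:
Step 1: cell (0,1) = 11/2
Step 2: cell (0,1) = 623/120
Step 3: cell (0,1) = 35173/7200
Step 4: cell (0,1) = 2117567/432000
Full grid after step 4:
  327343/64800 2117567/432000 98381/21600
  536603/108000 834583/180000 79913/18000
  492683/108000 1601191/360000 221029/54000
  572081/129600 3569549/864000 524081/129600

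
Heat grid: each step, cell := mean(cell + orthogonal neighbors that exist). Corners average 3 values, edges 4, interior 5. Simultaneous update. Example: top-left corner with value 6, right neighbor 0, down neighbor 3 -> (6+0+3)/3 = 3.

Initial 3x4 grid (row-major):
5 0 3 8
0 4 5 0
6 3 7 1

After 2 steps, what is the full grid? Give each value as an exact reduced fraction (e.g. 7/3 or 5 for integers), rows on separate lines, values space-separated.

Answer: 101/36 83/30 217/60 67/18
649/240 359/100 177/50 409/120
47/12 18/5 58/15 61/18

Derivation:
After step 1:
  5/3 3 4 11/3
  15/4 12/5 19/5 7/2
  3 5 4 8/3
After step 2:
  101/36 83/30 217/60 67/18
  649/240 359/100 177/50 409/120
  47/12 18/5 58/15 61/18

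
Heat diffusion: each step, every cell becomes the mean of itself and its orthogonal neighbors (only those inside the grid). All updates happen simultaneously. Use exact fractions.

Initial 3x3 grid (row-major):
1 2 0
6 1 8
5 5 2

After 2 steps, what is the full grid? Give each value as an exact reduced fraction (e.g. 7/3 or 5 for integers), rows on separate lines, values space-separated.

After step 1:
  3 1 10/3
  13/4 22/5 11/4
  16/3 13/4 5
After step 2:
  29/12 44/15 85/36
  959/240 293/100 929/240
  71/18 1079/240 11/3

Answer: 29/12 44/15 85/36
959/240 293/100 929/240
71/18 1079/240 11/3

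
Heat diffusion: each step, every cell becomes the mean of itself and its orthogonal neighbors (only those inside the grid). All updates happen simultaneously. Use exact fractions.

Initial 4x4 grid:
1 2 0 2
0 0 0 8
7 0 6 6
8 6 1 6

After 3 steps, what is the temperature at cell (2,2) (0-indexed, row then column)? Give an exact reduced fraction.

Step 1: cell (2,2) = 13/5
Step 2: cell (2,2) = 409/100
Step 3: cell (2,2) = 2599/750
Full grid after step 3:
  51/40 143/96 13853/7200 6413/2160
  73/32 1909/1000 3439/1200 12109/3600
  8171/2400 1429/400 2599/750 16021/3600
  3311/720 4913/1200 16171/3600 1207/270

Answer: 2599/750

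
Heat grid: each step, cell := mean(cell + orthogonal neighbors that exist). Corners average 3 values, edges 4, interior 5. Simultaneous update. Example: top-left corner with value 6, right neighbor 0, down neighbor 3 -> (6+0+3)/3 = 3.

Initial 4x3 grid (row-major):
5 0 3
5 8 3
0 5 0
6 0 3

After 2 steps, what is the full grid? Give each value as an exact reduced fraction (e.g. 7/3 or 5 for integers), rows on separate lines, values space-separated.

After step 1:
  10/3 4 2
  9/2 21/5 7/2
  4 13/5 11/4
  2 7/2 1
After step 2:
  71/18 203/60 19/6
  481/120 94/25 249/80
  131/40 341/100 197/80
  19/6 91/40 29/12

Answer: 71/18 203/60 19/6
481/120 94/25 249/80
131/40 341/100 197/80
19/6 91/40 29/12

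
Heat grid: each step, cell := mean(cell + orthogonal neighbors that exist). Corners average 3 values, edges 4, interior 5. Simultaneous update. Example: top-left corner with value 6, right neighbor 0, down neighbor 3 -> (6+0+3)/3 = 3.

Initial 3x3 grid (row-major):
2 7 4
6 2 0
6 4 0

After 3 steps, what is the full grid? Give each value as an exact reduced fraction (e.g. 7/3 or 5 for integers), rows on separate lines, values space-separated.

After step 1:
  5 15/4 11/3
  4 19/5 3/2
  16/3 3 4/3
After step 2:
  17/4 973/240 107/36
  68/15 321/100 103/40
  37/9 101/30 35/18
After step 3:
  1027/240 52151/14400 6913/2160
  7247/1800 21287/6000 6421/2400
  1081/270 11369/3600 2839/1080

Answer: 1027/240 52151/14400 6913/2160
7247/1800 21287/6000 6421/2400
1081/270 11369/3600 2839/1080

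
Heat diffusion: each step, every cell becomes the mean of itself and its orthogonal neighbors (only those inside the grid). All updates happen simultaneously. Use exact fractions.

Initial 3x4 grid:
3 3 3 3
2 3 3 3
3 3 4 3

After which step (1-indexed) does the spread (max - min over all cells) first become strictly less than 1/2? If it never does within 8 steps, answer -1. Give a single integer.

Step 1: max=10/3, min=8/3, spread=2/3
Step 2: max=391/120, min=653/240, spread=43/80
Step 3: max=3451/1080, min=6043/2160, spread=859/2160
  -> spread < 1/2 first at step 3
Step 4: max=20333/6480, min=74149/25920, spread=7183/25920
Step 5: max=606731/194400, min=4475471/1555200, spread=378377/1555200
Step 6: max=2254771/729000, min=271236133/93312000, spread=3474911/18662400
Step 7: max=1076991817/349920000, min=16359858767/5598720000, spread=174402061/1119744000
Step 8: max=32144036509/10497600000, min=986932576813/335923200000, spread=1667063659/13436928000

Answer: 3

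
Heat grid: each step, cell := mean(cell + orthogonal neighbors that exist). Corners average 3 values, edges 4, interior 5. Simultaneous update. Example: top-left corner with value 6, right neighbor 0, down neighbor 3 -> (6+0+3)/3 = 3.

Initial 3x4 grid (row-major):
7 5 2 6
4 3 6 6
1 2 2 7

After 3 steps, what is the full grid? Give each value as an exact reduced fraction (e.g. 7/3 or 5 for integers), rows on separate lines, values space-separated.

Answer: 1855/432 15259/3600 2113/450 10453/2160
52391/14400 2963/750 12737/3000 71741/14400
349/108 23693/7200 3337/800 1663/360

Derivation:
After step 1:
  16/3 17/4 19/4 14/3
  15/4 4 19/5 25/4
  7/3 2 17/4 5
After step 2:
  40/9 55/12 131/30 47/9
  185/48 89/25 461/100 1183/240
  97/36 151/48 301/80 31/6
After step 3:
  1855/432 15259/3600 2113/450 10453/2160
  52391/14400 2963/750 12737/3000 71741/14400
  349/108 23693/7200 3337/800 1663/360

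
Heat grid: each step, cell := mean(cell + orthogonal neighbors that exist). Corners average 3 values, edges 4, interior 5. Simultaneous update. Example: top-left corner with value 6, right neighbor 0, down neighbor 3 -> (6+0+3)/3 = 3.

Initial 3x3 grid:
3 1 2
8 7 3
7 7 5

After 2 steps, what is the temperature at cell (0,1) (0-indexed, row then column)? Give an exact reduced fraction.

Step 1: cell (0,1) = 13/4
Step 2: cell (0,1) = 289/80
Full grid after step 2:
  9/2 289/80 19/6
  1367/240 509/100 329/80
  241/36 721/120 21/4

Answer: 289/80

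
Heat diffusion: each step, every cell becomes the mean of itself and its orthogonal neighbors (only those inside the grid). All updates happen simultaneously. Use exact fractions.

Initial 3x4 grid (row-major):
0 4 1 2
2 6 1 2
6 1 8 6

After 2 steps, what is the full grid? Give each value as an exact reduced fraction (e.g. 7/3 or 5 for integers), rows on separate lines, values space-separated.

After step 1:
  2 11/4 2 5/3
  7/2 14/5 18/5 11/4
  3 21/4 4 16/3
After step 2:
  11/4 191/80 601/240 77/36
  113/40 179/50 303/100 267/80
  47/12 301/80 1091/240 145/36

Answer: 11/4 191/80 601/240 77/36
113/40 179/50 303/100 267/80
47/12 301/80 1091/240 145/36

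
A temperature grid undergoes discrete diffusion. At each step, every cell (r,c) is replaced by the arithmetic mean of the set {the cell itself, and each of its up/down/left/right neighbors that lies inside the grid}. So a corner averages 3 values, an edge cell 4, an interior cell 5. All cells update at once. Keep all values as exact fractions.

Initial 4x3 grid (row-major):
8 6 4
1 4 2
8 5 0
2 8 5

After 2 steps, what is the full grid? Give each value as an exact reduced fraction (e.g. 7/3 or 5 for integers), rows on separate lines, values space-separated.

Answer: 21/4 181/40 4
357/80 437/100 131/40
81/16 103/25 89/24
5 61/12 37/9

Derivation:
After step 1:
  5 11/2 4
  21/4 18/5 5/2
  4 5 3
  6 5 13/3
After step 2:
  21/4 181/40 4
  357/80 437/100 131/40
  81/16 103/25 89/24
  5 61/12 37/9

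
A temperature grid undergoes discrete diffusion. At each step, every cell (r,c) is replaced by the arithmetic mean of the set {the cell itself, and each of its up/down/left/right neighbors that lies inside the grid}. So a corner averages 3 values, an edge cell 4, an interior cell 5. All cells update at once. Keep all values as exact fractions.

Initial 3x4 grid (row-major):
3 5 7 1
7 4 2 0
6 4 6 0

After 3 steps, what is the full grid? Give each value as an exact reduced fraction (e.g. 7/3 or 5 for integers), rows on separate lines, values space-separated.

Answer: 1729/360 5317/1200 12371/3600 6073/2160
17771/3600 13043/3000 20671/6000 35099/14400
664/135 16001/3600 3907/1200 1841/720

Derivation:
After step 1:
  5 19/4 15/4 8/3
  5 22/5 19/5 3/4
  17/3 5 3 2
After step 2:
  59/12 179/40 449/120 43/18
  301/60 459/100 157/50 553/240
  47/9 271/60 69/20 23/12
After step 3:
  1729/360 5317/1200 12371/3600 6073/2160
  17771/3600 13043/3000 20671/6000 35099/14400
  664/135 16001/3600 3907/1200 1841/720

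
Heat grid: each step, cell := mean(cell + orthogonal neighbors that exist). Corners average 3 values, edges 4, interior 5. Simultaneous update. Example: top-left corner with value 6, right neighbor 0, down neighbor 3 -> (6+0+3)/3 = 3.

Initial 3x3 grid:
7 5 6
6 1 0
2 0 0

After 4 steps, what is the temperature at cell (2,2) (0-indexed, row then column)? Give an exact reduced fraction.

Answer: 13231/7200

Derivation:
Step 1: cell (2,2) = 0
Step 2: cell (2,2) = 5/6
Step 3: cell (2,2) = 509/360
Step 4: cell (2,2) = 13231/7200
Full grid after step 4:
  166711/43200 3047761/864000 199129/64800
  177571/54000 1022557/360000 2083261/864000
  341633/129600 1873261/864000 13231/7200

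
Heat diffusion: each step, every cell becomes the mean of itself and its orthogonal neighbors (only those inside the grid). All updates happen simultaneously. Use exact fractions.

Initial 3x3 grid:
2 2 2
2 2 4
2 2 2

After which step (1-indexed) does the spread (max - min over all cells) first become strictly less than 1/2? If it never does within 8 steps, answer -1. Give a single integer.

Answer: 3

Derivation:
Step 1: max=8/3, min=2, spread=2/3
Step 2: max=307/120, min=2, spread=67/120
Step 3: max=2597/1080, min=207/100, spread=1807/5400
  -> spread < 1/2 first at step 3
Step 4: max=1021963/432000, min=5761/2700, spread=33401/144000
Step 5: max=9005933/3888000, min=583391/270000, spread=3025513/19440000
Step 6: max=3575326867/1555200000, min=31555949/14400000, spread=53531/497664
Step 7: max=212656925849/93312000000, min=8567116051/3888000000, spread=450953/5971968
Step 8: max=12706343560603/5598720000000, min=1034128610519/466560000000, spread=3799043/71663616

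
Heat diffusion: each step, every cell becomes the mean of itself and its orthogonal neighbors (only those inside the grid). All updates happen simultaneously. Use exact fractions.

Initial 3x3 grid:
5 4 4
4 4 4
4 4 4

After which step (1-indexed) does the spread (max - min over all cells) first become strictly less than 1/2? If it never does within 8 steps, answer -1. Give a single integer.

Answer: 1

Derivation:
Step 1: max=13/3, min=4, spread=1/3
  -> spread < 1/2 first at step 1
Step 2: max=77/18, min=4, spread=5/18
Step 3: max=905/216, min=4, spread=41/216
Step 4: max=53971/12960, min=1451/360, spread=347/2592
Step 5: max=3217337/777600, min=14557/3600, spread=2921/31104
Step 6: max=192452539/46656000, min=1753483/432000, spread=24611/373248
Step 7: max=11516162033/2799360000, min=39536741/9720000, spread=207329/4478976
Step 8: max=689876352451/167961600000, min=2112401599/518400000, spread=1746635/53747712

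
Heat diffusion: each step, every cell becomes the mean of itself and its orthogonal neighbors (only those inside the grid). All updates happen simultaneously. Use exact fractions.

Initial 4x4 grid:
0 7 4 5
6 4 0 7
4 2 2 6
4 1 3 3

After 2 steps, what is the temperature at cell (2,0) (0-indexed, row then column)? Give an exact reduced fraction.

Step 1: cell (2,0) = 4
Step 2: cell (2,0) = 131/40
Full grid after step 2:
  139/36 953/240 989/240 83/18
  469/120 341/100 183/50 133/30
  131/40 31/10 307/100 39/10
  19/6 207/80 227/80 43/12

Answer: 131/40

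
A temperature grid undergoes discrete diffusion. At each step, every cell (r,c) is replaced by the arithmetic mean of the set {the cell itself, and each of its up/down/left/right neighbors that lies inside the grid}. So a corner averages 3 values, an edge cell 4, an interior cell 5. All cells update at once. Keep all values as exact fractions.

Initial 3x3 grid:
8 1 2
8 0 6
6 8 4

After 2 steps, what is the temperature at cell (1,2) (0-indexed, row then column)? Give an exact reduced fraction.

Answer: 83/20

Derivation:
Step 1: cell (1,2) = 3
Step 2: cell (1,2) = 83/20
Full grid after step 2:
  167/36 961/240 35/12
  231/40 407/100 83/20
  52/9 673/120 9/2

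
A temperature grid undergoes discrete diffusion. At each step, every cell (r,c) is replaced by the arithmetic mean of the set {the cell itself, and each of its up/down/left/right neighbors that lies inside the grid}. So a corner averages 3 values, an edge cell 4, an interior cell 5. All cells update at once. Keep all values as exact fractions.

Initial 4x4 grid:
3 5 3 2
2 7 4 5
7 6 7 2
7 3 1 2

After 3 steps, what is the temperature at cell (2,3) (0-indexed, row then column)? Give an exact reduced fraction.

Step 1: cell (2,3) = 4
Step 2: cell (2,3) = 155/48
Step 3: cell (2,3) = 26347/7200
Full grid after step 3:
  9233/2160 1567/360 1411/360 8237/2160
  1391/288 27287/6000 26123/6000 5287/1440
  36223/7200 5933/1200 4817/1200 26347/7200
  2219/432 16319/3600 13991/3600 1367/432

Answer: 26347/7200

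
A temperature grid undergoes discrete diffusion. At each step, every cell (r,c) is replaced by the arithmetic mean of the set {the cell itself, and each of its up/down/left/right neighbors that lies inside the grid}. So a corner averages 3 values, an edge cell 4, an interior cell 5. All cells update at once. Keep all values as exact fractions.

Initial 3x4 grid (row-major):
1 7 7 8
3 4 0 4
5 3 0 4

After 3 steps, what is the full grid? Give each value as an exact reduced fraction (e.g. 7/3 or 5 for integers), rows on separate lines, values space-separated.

Answer: 4217/1080 29869/7200 32459/7200 2041/432
51013/14400 21347/6000 1851/500 1171/300
439/135 22219/7200 21409/7200 1355/432

Derivation:
After step 1:
  11/3 19/4 11/2 19/3
  13/4 17/5 3 4
  11/3 3 7/4 8/3
After step 2:
  35/9 1039/240 235/48 95/18
  839/240 87/25 353/100 4
  119/36 709/240 125/48 101/36
After step 3:
  4217/1080 29869/7200 32459/7200 2041/432
  51013/14400 21347/6000 1851/500 1171/300
  439/135 22219/7200 21409/7200 1355/432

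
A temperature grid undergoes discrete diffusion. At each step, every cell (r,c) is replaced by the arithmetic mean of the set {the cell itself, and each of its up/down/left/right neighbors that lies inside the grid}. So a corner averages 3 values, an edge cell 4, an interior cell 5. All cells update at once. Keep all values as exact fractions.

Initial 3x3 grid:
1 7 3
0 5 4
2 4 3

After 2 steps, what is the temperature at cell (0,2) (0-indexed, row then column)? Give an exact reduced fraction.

Answer: 149/36

Derivation:
Step 1: cell (0,2) = 14/3
Step 2: cell (0,2) = 149/36
Full grid after step 2:
  26/9 23/6 149/36
  8/3 69/20 193/48
  5/2 79/24 131/36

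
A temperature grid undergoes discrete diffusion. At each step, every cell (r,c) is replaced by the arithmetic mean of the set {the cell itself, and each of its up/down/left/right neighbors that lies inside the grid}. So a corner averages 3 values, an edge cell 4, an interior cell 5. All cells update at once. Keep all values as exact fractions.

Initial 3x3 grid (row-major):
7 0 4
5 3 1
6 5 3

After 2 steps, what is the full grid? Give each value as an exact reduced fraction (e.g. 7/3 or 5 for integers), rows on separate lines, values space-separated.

After step 1:
  4 7/2 5/3
  21/4 14/5 11/4
  16/3 17/4 3
After step 2:
  17/4 359/120 95/36
  1043/240 371/100 613/240
  89/18 923/240 10/3

Answer: 17/4 359/120 95/36
1043/240 371/100 613/240
89/18 923/240 10/3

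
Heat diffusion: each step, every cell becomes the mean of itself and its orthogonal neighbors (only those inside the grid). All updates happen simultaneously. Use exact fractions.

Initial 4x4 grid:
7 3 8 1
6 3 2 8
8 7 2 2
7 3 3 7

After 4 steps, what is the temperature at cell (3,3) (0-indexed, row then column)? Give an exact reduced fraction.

Step 1: cell (3,3) = 4
Step 2: cell (3,3) = 25/6
Step 3: cell (3,3) = 2869/720
Step 4: cell (3,3) = 89683/21600
Full grid after step 4:
  338849/64800 1038419/216000 981283/216000 55529/12960
  17771/3375 176731/36000 779179/180000 231727/54000
  48577/9000 291113/60000 52657/12000 73487/18000
  857/160 118247/24000 311173/72000 89683/21600

Answer: 89683/21600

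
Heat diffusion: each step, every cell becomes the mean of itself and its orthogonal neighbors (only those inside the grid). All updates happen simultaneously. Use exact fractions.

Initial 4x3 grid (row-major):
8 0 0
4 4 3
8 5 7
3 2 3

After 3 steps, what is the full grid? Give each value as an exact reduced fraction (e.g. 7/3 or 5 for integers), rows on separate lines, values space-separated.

Answer: 701/180 259/75 167/60
5459/1200 1881/500 1403/400
16297/3600 26447/6000 4649/1200
9737/2160 59533/14400 331/80

Derivation:
After step 1:
  4 3 1
  6 16/5 7/2
  5 26/5 9/2
  13/3 13/4 4
After step 2:
  13/3 14/5 5/2
  91/20 209/50 61/20
  77/15 423/100 43/10
  151/36 1007/240 47/12
After step 3:
  701/180 259/75 167/60
  5459/1200 1881/500 1403/400
  16297/3600 26447/6000 4649/1200
  9737/2160 59533/14400 331/80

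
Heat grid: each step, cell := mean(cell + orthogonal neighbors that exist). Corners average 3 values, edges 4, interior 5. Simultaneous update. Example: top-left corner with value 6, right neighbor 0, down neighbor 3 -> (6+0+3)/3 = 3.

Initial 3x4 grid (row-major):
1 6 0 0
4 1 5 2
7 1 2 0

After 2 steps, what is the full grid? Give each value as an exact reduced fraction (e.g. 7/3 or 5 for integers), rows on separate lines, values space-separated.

After step 1:
  11/3 2 11/4 2/3
  13/4 17/5 2 7/4
  4 11/4 2 4/3
After step 2:
  107/36 709/240 89/48 31/18
  859/240 67/25 119/50 23/16
  10/3 243/80 97/48 61/36

Answer: 107/36 709/240 89/48 31/18
859/240 67/25 119/50 23/16
10/3 243/80 97/48 61/36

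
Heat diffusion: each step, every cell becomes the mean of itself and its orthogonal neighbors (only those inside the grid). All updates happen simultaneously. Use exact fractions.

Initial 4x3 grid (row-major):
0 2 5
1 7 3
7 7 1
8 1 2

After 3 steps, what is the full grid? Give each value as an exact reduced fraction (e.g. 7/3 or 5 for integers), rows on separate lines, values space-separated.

Answer: 28/9 23921/7200 1471/432
4561/1200 22343/6000 26141/7200
1018/225 24583/6000 25901/7200
2519/540 29851/7200 7391/2160

Derivation:
After step 1:
  1 7/2 10/3
  15/4 4 4
  23/4 23/5 13/4
  16/3 9/2 4/3
After step 2:
  11/4 71/24 65/18
  29/8 397/100 175/48
  583/120 221/50 791/240
  187/36 473/120 109/36
After step 3:
  28/9 23921/7200 1471/432
  4561/1200 22343/6000 26141/7200
  1018/225 24583/6000 25901/7200
  2519/540 29851/7200 7391/2160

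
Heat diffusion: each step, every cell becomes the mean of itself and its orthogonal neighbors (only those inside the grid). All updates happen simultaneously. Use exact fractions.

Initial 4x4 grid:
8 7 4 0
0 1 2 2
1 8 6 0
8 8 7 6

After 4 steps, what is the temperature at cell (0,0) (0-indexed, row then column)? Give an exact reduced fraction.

Step 1: cell (0,0) = 5
Step 2: cell (0,0) = 25/6
Step 3: cell (0,0) = 733/180
Step 4: cell (0,0) = 5383/1350
Full grid after step 4:
  5383/1350 271777/72000 46981/14400 61139/21600
  303047/72000 15047/3750 212041/60000 704/225
  1027573/216000 170117/36000 195389/45000 52541/13500
  69047/12960 288487/54000 272429/54000 74771/16200

Answer: 5383/1350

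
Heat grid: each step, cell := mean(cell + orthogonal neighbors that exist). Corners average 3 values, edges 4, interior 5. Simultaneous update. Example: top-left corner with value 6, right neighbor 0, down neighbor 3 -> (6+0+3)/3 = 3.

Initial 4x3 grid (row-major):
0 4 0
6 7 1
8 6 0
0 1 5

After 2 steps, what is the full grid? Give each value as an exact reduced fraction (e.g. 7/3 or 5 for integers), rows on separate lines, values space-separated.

After step 1:
  10/3 11/4 5/3
  21/4 24/5 2
  5 22/5 3
  3 3 2
After step 2:
  34/9 251/80 77/36
  1103/240 96/25 43/15
  353/80 101/25 57/20
  11/3 31/10 8/3

Answer: 34/9 251/80 77/36
1103/240 96/25 43/15
353/80 101/25 57/20
11/3 31/10 8/3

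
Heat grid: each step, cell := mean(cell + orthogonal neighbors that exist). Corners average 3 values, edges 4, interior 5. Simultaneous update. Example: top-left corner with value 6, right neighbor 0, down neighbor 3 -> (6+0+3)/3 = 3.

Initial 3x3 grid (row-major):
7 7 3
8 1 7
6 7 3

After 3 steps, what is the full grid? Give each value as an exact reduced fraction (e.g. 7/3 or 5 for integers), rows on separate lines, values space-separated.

Answer: 163/27 503/96 563/108
1625/288 269/48 1367/288
853/144 2957/576 2219/432

Derivation:
After step 1:
  22/3 9/2 17/3
  11/2 6 7/2
  7 17/4 17/3
After step 2:
  52/9 47/8 41/9
  155/24 19/4 125/24
  67/12 275/48 161/36
After step 3:
  163/27 503/96 563/108
  1625/288 269/48 1367/288
  853/144 2957/576 2219/432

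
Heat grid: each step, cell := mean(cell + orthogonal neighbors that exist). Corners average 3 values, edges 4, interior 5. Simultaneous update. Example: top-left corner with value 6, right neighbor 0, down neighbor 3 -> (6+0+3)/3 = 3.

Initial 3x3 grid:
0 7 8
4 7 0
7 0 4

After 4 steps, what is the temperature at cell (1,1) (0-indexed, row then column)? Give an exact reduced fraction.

Answer: 1514813/360000

Derivation:
Step 1: cell (1,1) = 18/5
Step 2: cell (1,1) = 457/100
Step 3: cell (1,1) = 23779/6000
Step 4: cell (1,1) = 1514813/360000
Full grid after step 4:
  143093/32400 1869437/432000 191149/43200
  1764187/432000 1514813/360000 3470249/864000
  129443/32400 544979/144000 501247/129600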